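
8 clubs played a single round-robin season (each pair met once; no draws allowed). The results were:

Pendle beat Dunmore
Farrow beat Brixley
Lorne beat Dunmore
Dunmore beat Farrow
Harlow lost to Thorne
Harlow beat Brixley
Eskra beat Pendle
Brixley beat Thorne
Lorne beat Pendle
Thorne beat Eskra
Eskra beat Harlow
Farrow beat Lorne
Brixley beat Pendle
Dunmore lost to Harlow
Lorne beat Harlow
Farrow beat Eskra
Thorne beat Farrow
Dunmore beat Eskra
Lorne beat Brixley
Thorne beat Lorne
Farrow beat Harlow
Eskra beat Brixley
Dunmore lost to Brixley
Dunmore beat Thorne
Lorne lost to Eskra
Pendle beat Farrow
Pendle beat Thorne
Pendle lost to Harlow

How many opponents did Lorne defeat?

4

Lorne's results: beat Pendle, Harlow, Brixley, Dunmore; lost to Farrow, Eskra, Thorne.
That is 4 wins.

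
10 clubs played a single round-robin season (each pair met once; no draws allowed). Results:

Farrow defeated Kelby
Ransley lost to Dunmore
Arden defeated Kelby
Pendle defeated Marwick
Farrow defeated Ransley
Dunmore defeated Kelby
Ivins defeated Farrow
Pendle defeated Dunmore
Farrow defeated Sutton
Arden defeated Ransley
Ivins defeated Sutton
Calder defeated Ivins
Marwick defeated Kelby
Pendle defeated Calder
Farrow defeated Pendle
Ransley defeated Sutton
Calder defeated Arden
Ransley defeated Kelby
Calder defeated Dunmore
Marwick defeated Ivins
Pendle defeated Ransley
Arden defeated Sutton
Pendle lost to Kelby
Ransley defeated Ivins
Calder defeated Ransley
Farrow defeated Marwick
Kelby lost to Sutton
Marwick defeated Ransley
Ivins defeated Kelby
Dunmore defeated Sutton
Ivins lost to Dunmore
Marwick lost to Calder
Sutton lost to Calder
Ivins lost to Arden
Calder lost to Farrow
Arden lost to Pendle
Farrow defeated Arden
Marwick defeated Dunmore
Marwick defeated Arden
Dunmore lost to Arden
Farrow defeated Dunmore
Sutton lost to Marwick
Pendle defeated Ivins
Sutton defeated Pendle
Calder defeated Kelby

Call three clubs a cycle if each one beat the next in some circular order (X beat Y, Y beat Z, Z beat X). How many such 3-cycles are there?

18

Win totals: Farrow 8, Calder 7, Pendle 6, Ransley 3, Sutton 2, Kelby 1, Arden 5, Marwick 6, Dunmore 4, Ivins 3.
A club with w wins dominates both others in C(w,2) triples; summing gives 28 + 21 + 15 + 3 + 1 + 0 + 10 + 15 + 6 + 3 = 102 transitive triples.
Total triples C(10,3) = 120, so cyclic triples = 120 − 102 = 18.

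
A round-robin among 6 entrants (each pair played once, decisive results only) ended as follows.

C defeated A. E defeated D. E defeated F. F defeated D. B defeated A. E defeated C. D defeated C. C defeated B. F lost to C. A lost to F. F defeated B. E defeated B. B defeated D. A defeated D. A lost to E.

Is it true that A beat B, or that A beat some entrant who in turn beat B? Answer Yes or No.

A did not beat B directly.
A beat D, but each of them lost to B. No two-step path.

No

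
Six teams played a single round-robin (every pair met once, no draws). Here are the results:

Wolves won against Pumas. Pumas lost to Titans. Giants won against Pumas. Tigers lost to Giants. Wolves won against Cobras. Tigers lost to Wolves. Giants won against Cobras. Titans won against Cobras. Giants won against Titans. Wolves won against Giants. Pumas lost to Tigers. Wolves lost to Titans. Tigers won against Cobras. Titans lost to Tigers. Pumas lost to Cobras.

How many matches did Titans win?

3

Titans' results: beat Pumas, Cobras, Wolves; lost to Giants, Tigers.
That is 3 wins.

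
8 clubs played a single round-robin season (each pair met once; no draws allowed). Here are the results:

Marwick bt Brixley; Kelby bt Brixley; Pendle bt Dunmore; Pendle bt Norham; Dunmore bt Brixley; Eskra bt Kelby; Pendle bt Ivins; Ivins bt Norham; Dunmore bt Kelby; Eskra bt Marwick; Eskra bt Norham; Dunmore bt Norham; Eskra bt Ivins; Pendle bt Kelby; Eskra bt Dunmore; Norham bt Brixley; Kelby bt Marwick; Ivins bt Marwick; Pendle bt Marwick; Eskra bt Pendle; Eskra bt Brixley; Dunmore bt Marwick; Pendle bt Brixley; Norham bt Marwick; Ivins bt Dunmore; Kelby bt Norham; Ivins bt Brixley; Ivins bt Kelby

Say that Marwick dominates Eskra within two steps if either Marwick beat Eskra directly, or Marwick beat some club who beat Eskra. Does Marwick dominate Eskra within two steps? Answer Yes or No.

Marwick did not beat Eskra directly.
Marwick beat Brixley, but each of them lost to Eskra. No two-step path.

No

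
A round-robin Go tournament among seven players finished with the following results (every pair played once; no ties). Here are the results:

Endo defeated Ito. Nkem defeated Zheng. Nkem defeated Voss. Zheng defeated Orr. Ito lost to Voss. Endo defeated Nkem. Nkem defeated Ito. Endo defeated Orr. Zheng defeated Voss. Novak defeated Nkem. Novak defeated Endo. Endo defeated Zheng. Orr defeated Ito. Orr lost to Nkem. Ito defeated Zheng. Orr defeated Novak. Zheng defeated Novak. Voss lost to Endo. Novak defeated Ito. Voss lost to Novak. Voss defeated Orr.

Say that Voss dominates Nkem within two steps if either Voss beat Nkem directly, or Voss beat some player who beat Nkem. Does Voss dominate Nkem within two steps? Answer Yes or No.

Voss did not beat Nkem directly.
Voss beat Ito, Orr, but each of them lost to Nkem. No two-step path.

No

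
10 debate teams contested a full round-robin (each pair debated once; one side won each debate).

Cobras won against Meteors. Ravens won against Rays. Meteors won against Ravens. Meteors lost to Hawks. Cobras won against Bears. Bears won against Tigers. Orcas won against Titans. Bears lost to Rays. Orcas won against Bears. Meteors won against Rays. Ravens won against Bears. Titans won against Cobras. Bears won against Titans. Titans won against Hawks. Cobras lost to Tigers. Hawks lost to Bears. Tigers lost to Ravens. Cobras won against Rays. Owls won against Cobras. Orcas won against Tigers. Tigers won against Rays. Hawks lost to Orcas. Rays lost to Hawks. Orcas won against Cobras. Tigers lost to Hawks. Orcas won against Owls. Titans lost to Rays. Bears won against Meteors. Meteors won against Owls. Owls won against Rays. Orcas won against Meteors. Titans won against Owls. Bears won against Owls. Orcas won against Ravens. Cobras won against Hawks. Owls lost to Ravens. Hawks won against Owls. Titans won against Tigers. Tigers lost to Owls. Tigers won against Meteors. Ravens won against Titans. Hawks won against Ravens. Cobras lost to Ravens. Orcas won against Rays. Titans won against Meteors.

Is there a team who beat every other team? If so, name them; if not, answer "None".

Orcas has 9 wins out of 9 opponents — a perfect record.

Orcas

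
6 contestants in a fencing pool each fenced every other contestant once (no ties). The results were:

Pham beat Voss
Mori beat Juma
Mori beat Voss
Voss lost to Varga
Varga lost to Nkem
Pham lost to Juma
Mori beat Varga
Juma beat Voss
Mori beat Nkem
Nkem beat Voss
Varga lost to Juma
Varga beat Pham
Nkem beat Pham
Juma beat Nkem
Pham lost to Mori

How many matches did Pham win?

1

Pham's results: beat Voss; lost to Nkem, Varga, Juma, Mori.
That is 1 win.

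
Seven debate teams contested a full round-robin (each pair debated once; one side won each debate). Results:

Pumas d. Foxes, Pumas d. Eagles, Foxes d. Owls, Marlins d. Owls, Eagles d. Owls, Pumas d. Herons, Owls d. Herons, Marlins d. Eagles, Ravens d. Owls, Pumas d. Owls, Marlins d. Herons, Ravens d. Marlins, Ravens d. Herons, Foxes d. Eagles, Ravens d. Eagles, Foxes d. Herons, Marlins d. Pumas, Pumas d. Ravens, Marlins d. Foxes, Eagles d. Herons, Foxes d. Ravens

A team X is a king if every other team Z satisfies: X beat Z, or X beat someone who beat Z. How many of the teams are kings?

Eagles cannot reach Pumas, Foxes, Marlins, Ravens in two steps.
Herons cannot reach Eagles, Pumas, Foxes, Marlins, Owls, Ravens in two steps.
Pumas reaches everyone (king).
Foxes cannot reach Pumas in two steps.
Marlins reaches everyone (king).
Owls cannot reach Eagles, Pumas, Foxes, Marlins, Ravens in two steps.
Ravens reaches everyone (king).
Kings: Pumas, Marlins, Ravens — 3.

3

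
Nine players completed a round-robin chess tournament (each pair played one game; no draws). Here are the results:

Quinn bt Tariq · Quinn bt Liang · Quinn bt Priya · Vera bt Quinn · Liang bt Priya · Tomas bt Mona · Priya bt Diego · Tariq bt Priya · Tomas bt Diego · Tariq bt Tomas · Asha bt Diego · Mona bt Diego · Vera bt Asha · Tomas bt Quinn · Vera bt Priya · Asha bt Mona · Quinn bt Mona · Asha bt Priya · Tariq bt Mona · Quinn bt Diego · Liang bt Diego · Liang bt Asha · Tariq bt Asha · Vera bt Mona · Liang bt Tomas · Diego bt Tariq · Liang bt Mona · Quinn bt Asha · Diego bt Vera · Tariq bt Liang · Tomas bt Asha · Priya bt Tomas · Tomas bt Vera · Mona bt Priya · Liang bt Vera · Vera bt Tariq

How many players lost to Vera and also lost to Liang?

Vera beat: Quinn, Mona, Priya, Tariq, Asha.
Liang beat: Tomas, Mona, Priya, Diego, Vera, Asha.
Both beat: Mona, Priya, Asha — 3.

3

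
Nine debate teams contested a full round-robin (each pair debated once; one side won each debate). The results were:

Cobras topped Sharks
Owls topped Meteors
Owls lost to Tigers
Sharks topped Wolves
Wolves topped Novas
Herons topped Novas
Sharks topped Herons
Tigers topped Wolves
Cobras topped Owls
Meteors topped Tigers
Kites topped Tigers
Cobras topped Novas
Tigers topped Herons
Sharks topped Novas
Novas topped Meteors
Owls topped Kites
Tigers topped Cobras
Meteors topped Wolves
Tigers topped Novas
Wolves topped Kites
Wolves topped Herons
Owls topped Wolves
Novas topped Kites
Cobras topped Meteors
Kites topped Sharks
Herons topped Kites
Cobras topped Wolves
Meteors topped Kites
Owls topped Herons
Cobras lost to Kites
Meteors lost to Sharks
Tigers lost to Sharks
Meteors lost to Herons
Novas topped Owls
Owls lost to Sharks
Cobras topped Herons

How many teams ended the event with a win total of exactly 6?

2

Win totals: Cobras 6, Sharks 6, Tigers 5, Meteors 3, Wolves 3, Owls 4, Novas 3, Kites 3, Herons 3.
Exactly 6: Cobras, Sharks — 2 teams.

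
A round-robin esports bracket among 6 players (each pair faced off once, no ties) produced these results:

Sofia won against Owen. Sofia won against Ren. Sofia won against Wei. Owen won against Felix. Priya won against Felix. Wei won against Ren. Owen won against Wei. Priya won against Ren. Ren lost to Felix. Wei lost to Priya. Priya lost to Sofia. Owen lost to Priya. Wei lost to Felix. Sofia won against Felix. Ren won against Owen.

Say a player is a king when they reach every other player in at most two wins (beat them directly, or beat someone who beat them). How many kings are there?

Priya cannot reach Sofia in two steps.
Ren cannot reach Priya, Sofia in two steps.
Sofia reaches everyone (king).
Wei cannot reach Priya, Sofia, Felix in two steps.
Felix cannot reach Priya, Sofia in two steps.
Owen cannot reach Priya, Sofia in two steps.
Kings: Sofia — 1.

1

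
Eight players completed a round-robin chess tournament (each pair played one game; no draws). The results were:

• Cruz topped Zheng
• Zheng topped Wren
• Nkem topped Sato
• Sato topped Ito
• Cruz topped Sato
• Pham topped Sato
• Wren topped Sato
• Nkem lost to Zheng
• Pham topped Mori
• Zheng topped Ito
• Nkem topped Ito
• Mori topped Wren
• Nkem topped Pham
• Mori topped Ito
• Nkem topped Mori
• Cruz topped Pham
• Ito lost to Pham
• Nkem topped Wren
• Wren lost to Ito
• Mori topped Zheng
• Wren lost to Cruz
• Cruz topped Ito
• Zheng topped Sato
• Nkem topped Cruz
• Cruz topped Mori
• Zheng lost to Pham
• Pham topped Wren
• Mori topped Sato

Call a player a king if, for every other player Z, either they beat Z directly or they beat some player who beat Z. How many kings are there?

Sato cannot reach Mori, Pham, Zheng, Cruz, Nkem in two steps.
Mori cannot reach Pham, Cruz in two steps.
Ito cannot reach Mori, Pham, Zheng, Cruz, Nkem in two steps.
Pham cannot reach Cruz in two steps.
Zheng reaches everyone (king).
Cruz reaches everyone (king).
Wren cannot reach Mori, Pham, Zheng, Cruz, Nkem in two steps.
Nkem reaches everyone (king).
Kings: Zheng, Cruz, Nkem — 3.

3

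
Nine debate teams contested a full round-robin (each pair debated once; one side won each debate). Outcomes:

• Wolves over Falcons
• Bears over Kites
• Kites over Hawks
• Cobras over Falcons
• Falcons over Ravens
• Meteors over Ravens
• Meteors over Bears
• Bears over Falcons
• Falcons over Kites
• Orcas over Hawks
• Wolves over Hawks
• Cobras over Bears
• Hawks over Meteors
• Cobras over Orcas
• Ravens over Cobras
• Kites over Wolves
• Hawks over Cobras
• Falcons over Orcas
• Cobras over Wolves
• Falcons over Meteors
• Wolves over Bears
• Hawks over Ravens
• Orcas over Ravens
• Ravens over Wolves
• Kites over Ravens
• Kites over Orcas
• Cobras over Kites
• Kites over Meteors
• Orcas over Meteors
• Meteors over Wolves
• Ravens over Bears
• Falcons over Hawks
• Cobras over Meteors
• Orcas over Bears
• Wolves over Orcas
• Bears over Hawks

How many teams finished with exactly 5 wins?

Win totals: Falcons 5, Kites 5, Ravens 3, Cobras 6, Orcas 4, Bears 3, Wolves 4, Meteors 3, Hawks 3.
Exactly 5: Falcons, Kites — 2 teams.

2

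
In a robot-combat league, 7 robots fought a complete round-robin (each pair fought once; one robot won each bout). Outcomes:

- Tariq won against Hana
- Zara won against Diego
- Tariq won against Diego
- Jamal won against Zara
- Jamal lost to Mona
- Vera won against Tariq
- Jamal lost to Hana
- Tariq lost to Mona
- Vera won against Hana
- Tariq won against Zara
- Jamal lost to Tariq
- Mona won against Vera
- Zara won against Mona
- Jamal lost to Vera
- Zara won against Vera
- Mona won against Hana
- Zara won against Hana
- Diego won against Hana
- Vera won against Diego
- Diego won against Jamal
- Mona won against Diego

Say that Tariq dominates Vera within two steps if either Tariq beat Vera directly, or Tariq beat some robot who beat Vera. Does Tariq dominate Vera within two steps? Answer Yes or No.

Yes

Tariq did not beat Vera directly.
Tariq beat Hana, Jamal, Zara, Diego. Of those, Zara beat Vera.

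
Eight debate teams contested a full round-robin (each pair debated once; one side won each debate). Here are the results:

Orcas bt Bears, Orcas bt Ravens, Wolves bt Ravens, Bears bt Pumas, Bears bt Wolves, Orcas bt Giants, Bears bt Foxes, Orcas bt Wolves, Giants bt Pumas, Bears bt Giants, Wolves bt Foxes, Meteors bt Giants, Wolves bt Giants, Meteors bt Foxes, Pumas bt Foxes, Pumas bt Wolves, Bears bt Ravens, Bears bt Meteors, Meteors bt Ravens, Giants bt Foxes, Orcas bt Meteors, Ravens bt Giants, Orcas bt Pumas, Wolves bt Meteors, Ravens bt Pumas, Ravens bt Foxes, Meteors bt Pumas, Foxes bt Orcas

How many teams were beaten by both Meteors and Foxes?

Meteors beat: Foxes, Ravens, Pumas, Giants.
Foxes beat: Orcas.
No one was beaten by both.

0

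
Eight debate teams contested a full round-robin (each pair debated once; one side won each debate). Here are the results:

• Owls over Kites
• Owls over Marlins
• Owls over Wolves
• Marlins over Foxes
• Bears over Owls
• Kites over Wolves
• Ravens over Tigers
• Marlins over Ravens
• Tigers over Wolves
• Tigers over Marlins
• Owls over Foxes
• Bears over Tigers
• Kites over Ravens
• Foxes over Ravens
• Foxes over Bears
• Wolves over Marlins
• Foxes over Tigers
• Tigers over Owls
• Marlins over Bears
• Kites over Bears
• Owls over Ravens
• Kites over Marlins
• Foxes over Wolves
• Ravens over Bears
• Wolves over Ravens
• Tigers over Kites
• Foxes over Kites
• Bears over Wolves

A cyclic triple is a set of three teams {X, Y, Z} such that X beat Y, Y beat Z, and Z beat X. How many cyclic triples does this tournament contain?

Win totals: Owls 5, Bears 3, Wolves 2, Foxes 5, Marlins 3, Kites 4, Tigers 4, Ravens 2.
A team with w wins dominates both others in C(w,2) triples; summing gives 10 + 3 + 1 + 10 + 3 + 6 + 6 + 1 = 40 transitive triples.
Total triples C(8,3) = 56, so cyclic triples = 56 − 40 = 16.

16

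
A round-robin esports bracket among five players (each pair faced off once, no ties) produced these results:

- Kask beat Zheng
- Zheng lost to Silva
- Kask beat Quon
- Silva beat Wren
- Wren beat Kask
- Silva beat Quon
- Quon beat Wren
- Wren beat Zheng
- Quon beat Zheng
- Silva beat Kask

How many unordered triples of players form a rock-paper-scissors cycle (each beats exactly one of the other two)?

1

Of the C(5,3) = 10 triples, the cyclic ones are: {Kask, Quon, Wren}.
That is 1.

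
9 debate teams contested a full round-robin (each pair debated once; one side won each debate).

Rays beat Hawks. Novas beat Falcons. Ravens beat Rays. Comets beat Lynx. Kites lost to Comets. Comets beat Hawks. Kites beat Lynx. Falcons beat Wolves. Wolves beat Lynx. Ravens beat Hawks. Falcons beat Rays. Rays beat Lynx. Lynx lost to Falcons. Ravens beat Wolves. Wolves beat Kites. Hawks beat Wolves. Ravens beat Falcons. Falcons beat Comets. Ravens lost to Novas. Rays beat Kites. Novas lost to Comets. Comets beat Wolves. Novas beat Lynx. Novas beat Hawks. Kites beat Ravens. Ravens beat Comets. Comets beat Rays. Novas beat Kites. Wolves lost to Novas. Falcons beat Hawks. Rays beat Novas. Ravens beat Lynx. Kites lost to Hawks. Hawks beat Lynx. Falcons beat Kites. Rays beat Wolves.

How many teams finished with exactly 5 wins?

Win totals: Ravens 6, Falcons 6, Hawks 3, Rays 5, Comets 6, Wolves 2, Kites 2, Lynx 0, Novas 6.
Exactly 5: Rays — 1 team.

1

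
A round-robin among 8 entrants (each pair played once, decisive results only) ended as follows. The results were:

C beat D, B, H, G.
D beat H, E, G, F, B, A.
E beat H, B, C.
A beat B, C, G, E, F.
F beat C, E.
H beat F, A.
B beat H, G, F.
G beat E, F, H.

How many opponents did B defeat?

B's results: beat F, G, H; lost to A, C, D, E.
That is 3 wins.

3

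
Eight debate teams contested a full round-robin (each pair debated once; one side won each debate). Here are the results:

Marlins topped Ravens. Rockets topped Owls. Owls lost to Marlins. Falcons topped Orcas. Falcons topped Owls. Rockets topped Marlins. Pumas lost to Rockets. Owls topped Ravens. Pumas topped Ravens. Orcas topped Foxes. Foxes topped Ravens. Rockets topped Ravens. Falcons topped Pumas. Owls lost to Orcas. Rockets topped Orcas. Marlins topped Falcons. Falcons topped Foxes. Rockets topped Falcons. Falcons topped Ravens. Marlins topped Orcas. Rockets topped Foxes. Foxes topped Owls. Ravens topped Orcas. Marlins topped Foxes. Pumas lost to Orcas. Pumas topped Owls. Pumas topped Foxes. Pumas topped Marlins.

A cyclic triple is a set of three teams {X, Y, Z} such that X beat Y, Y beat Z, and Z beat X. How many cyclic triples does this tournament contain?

5

Win totals: Ravens 1, Rockets 7, Marlins 5, Foxes 2, Pumas 4, Owls 1, Falcons 5, Orcas 3.
A team with w wins dominates both others in C(w,2) triples; summing gives 0 + 21 + 10 + 1 + 6 + 0 + 10 + 3 = 51 transitive triples.
Total triples C(8,3) = 56, so cyclic triples = 56 − 51 = 5.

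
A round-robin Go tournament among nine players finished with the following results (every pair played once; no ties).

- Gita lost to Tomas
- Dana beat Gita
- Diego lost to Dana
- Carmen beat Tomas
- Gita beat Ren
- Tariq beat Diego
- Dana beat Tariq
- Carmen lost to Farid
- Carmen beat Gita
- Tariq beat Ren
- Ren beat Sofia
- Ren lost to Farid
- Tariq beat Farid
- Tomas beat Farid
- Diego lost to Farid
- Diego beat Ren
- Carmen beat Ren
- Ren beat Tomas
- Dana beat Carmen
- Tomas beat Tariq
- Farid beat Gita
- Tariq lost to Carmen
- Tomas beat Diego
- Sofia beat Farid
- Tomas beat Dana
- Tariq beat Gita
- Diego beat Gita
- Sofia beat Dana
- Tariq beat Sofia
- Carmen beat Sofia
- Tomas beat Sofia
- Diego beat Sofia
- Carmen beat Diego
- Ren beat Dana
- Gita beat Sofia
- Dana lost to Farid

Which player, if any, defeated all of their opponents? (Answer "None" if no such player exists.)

None

Highest win total is Tomas with 6 (out of 8 possible).
Tomas lost to Ren, Carmen, so no player went undefeated.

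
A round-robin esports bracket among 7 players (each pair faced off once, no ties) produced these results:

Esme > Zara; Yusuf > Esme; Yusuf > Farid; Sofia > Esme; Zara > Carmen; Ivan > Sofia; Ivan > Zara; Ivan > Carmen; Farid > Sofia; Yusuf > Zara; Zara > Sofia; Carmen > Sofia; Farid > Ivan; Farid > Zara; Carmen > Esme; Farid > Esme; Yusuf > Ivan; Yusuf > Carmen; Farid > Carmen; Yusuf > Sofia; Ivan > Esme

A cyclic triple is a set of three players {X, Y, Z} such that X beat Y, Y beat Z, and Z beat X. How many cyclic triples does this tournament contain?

Win totals: Zara 2, Farid 5, Esme 1, Sofia 1, Ivan 4, Carmen 2, Yusuf 6.
A player with w wins dominates both others in C(w,2) triples; summing gives 1 + 10 + 0 + 0 + 6 + 1 + 15 = 33 transitive triples.
Total triples C(7,3) = 35, so cyclic triples = 35 − 33 = 2.

2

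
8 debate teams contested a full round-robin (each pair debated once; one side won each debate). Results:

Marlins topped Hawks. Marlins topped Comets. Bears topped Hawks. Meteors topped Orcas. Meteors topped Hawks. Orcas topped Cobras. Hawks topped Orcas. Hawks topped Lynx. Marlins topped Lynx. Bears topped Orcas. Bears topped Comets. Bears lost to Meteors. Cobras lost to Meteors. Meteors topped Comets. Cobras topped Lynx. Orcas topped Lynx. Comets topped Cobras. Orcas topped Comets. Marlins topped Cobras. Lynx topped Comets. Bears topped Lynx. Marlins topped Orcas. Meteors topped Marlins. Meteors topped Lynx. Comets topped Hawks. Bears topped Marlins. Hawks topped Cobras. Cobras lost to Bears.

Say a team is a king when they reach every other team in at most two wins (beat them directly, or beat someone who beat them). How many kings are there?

1

Lynx cannot reach Meteors, Marlins, Orcas, Bears in two steps.
Hawks cannot reach Meteors, Marlins, Bears in two steps.
Meteors reaches everyone (king).
Marlins cannot reach Meteors, Bears in two steps.
Comets cannot reach Meteors, Marlins, Bears in two steps.
Orcas cannot reach Meteors, Marlins, Bears in two steps.
Bears cannot reach Meteors in two steps.
Cobras cannot reach Hawks, Meteors, Marlins, Orcas, Bears in two steps.
Kings: Meteors — 1.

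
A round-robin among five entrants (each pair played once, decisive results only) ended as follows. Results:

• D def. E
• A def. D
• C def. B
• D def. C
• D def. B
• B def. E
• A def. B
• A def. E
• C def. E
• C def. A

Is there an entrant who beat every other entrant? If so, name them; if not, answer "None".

Highest win total is D with 3 (out of 4 possible).
D lost to A, so no entrant went undefeated.

None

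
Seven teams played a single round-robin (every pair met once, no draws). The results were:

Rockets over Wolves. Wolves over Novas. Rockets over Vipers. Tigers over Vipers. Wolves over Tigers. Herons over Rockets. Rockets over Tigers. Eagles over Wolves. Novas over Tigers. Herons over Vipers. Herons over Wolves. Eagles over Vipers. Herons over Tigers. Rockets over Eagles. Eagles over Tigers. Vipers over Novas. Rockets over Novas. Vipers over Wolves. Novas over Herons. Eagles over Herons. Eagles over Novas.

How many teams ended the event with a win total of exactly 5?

2

Win totals: Vipers 2, Tigers 1, Herons 4, Wolves 2, Eagles 5, Novas 2, Rockets 5.
Exactly 5: Eagles, Rockets — 2 teams.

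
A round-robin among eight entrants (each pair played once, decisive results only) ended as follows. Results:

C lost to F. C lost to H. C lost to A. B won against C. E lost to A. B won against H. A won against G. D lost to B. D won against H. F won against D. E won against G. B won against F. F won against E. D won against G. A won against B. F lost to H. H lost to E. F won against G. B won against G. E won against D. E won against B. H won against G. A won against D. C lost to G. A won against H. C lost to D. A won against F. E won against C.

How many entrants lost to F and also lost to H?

2

F beat: C, D, E, G.
H beat: C, F, G.
Both beat: C, G — 2.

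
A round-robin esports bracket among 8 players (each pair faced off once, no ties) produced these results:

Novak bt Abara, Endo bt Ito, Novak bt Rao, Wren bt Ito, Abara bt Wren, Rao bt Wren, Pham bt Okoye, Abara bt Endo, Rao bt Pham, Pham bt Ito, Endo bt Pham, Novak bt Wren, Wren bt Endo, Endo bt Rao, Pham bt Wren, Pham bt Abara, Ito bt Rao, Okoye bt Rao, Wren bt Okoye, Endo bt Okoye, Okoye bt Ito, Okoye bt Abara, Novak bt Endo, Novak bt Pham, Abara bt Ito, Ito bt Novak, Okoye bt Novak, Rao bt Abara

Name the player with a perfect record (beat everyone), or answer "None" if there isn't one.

None

Highest win total is Novak with 5 (out of 7 possible).
Novak lost to Ito, Okoye, so no player went undefeated.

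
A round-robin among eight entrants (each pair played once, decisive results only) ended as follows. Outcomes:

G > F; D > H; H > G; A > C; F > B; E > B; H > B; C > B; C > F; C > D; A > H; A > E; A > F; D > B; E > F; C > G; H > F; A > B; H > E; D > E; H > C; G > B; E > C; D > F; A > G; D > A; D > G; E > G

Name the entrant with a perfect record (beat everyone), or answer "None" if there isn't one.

None

Highest win total is D with 6 (out of 7 possible).
D lost to C, so no entrant went undefeated.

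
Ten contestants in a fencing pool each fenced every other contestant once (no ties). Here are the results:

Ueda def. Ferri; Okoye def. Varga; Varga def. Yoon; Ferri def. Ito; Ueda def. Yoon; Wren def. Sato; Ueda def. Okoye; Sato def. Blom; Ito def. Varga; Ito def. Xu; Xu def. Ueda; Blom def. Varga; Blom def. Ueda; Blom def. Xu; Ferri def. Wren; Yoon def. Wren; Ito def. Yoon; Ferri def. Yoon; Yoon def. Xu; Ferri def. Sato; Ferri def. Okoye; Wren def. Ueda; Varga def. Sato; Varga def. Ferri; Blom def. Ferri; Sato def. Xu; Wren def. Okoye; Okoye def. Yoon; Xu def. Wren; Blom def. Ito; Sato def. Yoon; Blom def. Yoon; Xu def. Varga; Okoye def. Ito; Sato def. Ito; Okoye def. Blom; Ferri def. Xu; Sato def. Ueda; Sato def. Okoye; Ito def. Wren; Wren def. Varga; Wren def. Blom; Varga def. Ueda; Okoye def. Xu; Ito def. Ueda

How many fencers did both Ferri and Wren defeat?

2

Ferri beat: Xu, Wren, Sato, Okoye, Yoon, Ito.
Wren beat: Ueda, Sato, Okoye, Varga, Blom.
Both beat: Sato, Okoye — 2.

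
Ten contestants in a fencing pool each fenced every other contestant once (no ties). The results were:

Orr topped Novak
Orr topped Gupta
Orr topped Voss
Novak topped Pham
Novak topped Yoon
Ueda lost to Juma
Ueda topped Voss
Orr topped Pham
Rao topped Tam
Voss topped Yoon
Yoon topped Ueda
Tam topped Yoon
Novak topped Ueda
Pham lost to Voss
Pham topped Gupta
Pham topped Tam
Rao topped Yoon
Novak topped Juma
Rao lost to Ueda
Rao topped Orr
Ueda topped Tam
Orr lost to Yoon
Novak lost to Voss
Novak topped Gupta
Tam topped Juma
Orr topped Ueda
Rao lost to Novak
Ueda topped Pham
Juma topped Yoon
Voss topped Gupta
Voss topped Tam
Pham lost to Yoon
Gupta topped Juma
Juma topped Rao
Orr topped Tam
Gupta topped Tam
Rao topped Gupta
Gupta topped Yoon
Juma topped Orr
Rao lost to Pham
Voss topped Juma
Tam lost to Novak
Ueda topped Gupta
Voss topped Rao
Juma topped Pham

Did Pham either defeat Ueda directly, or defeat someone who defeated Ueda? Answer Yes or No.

Pham did not beat Ueda directly.
Pham beat Rao, Tam, Gupta, but each of them lost to Ueda. No two-step path.

No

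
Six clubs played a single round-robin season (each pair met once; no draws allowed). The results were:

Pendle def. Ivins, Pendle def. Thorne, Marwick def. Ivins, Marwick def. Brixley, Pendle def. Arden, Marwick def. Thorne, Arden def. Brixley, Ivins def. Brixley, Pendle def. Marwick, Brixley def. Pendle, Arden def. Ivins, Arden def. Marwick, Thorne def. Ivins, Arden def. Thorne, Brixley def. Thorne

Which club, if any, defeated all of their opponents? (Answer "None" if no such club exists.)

Highest win total is Pendle with 4 (out of 5 possible).
Pendle lost to Brixley, so no club went undefeated.

None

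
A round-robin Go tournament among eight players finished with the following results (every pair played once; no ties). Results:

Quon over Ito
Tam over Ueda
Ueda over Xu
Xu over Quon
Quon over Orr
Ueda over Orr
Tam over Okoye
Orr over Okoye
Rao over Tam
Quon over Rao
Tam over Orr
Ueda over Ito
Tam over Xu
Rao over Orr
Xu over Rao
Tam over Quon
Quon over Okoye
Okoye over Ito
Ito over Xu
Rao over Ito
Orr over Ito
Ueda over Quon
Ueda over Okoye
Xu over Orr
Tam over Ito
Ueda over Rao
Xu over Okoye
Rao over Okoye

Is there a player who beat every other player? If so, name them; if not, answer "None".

Highest win total is Ueda with 6 (out of 7 possible).
Ueda lost to Tam, so no player went undefeated.

None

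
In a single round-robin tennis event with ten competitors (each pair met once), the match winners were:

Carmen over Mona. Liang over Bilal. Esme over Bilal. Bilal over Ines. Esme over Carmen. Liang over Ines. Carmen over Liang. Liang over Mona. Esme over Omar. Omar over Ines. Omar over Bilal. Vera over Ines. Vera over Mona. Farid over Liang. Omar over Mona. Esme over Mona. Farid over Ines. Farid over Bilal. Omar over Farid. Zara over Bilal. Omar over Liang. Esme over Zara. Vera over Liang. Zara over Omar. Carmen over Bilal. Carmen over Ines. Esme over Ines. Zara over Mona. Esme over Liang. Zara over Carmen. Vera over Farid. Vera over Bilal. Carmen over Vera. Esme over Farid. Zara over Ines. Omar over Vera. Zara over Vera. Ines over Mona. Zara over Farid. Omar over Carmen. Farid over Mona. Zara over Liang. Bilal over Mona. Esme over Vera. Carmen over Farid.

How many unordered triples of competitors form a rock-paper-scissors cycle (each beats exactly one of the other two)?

0

Win totals: Farid 4, Esme 9, Ines 1, Zara 8, Carmen 6, Liang 3, Omar 7, Bilal 2, Vera 5, Mona 0.
A competitor with w wins dominates both others in C(w,2) triples; summing gives 6 + 36 + 0 + 28 + 15 + 3 + 21 + 1 + 10 + 0 = 120 transitive triples.
Total triples C(10,3) = 120, so cyclic triples = 120 − 120 = 0.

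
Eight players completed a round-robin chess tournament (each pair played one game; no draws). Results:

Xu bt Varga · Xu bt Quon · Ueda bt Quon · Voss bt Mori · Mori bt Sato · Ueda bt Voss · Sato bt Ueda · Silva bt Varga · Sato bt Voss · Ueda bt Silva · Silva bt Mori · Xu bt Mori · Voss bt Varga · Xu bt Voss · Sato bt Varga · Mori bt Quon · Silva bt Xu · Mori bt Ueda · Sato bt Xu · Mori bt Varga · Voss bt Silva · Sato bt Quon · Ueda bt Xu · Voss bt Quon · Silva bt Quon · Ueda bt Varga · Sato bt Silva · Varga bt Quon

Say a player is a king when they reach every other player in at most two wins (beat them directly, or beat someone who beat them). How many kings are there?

5

Sato reaches everyone (king).
Silva reaches everyone (king).
Ueda cannot reach Sato in two steps.
Mori reaches everyone (king).
Varga cannot reach Sato, Silva, Ueda, Mori, Voss, Xu in two steps.
Quon cannot reach Sato, Silva, Ueda, Mori, Varga, Voss, Xu in two steps.
Voss reaches everyone (king).
Xu reaches everyone (king).
Kings: Sato, Silva, Mori, Voss, Xu — 5.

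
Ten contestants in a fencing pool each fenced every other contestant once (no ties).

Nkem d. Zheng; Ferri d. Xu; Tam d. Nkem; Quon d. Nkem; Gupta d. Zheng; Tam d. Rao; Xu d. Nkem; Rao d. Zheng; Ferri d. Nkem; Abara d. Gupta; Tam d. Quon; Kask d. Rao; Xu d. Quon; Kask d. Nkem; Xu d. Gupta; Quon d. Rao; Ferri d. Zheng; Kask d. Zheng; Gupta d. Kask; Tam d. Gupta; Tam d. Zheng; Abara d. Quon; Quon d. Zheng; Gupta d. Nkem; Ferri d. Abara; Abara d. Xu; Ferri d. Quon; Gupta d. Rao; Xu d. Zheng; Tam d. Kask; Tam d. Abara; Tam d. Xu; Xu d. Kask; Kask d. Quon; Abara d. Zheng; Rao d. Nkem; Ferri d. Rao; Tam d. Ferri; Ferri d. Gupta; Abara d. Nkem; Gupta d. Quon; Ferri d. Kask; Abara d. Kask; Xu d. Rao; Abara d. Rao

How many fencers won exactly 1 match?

1

Win totals: Rao 2, Xu 6, Gupta 5, Zheng 0, Ferri 8, Quon 3, Kask 4, Nkem 1, Abara 7, Tam 9.
Exactly 1: Nkem — 1 fencer.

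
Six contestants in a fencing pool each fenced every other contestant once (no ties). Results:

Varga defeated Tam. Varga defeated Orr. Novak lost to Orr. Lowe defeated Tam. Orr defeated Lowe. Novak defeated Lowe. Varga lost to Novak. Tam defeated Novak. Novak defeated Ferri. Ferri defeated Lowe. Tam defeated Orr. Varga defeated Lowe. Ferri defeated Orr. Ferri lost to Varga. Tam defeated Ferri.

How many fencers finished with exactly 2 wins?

Win totals: Tam 3, Varga 4, Orr 2, Ferri 2, Lowe 1, Novak 3.
Exactly 2: Orr, Ferri — 2 fencers.

2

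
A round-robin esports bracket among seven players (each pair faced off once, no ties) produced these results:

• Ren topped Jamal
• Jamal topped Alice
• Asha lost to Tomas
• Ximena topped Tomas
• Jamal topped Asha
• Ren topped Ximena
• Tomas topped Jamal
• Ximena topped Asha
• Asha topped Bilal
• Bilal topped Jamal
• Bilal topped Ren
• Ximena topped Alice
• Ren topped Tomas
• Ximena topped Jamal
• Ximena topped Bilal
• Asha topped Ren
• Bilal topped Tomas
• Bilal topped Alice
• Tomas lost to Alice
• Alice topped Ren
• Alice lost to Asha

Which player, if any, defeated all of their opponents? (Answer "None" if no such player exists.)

None

Highest win total is Ximena with 5 (out of 6 possible).
Ximena lost to Ren, so no player went undefeated.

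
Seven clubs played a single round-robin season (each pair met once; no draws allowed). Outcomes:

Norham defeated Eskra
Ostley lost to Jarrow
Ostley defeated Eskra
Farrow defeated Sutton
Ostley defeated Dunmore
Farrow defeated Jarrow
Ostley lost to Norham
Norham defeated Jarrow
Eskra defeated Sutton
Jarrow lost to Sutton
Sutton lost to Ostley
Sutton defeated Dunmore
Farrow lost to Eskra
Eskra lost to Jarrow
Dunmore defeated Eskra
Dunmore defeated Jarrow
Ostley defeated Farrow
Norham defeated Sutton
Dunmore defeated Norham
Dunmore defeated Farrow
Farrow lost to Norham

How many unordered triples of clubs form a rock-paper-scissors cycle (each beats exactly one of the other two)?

Win totals: Dunmore 4, Farrow 2, Jarrow 2, Sutton 2, Norham 5, Ostley 4, Eskra 2.
A club with w wins dominates both others in C(w,2) triples; summing gives 6 + 1 + 1 + 1 + 10 + 6 + 1 = 26 transitive triples.
Total triples C(7,3) = 35, so cyclic triples = 35 − 26 = 9.

9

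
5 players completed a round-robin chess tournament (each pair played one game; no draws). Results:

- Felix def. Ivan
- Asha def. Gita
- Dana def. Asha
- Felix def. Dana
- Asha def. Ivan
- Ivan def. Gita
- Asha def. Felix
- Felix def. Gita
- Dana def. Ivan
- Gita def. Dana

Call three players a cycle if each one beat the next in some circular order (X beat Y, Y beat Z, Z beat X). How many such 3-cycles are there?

Of the C(5,3) = 10 triples, the cyclic ones are: {Dana, Ivan, Gita}; {Dana, Gita, Asha}; {Dana, Felix, Asha}.
That is 3.

3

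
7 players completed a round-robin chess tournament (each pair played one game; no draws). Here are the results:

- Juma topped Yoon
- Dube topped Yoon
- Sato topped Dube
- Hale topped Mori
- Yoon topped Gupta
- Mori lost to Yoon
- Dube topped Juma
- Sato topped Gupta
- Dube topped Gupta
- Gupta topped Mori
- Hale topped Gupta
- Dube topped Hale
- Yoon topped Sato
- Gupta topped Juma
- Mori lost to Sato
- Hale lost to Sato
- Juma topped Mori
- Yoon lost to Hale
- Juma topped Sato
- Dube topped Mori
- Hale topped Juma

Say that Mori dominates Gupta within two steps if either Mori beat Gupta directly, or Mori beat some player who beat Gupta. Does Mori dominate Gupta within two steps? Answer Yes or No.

Mori did not beat Gupta directly.
Mori beat no one, so there is no intermediate player.

No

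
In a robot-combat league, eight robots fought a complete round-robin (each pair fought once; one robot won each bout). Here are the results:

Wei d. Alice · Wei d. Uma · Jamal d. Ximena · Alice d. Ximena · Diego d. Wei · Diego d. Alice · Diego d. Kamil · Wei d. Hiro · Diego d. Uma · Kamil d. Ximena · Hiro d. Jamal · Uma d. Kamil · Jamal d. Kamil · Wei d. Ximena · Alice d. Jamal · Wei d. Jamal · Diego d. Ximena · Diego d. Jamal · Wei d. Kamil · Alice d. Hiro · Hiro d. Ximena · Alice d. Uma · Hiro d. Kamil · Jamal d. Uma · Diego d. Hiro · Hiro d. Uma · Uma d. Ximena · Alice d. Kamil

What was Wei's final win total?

6

Wei's results: beat Jamal, Alice, Uma, Kamil, Hiro, Ximena; lost to Diego.
That is 6 wins.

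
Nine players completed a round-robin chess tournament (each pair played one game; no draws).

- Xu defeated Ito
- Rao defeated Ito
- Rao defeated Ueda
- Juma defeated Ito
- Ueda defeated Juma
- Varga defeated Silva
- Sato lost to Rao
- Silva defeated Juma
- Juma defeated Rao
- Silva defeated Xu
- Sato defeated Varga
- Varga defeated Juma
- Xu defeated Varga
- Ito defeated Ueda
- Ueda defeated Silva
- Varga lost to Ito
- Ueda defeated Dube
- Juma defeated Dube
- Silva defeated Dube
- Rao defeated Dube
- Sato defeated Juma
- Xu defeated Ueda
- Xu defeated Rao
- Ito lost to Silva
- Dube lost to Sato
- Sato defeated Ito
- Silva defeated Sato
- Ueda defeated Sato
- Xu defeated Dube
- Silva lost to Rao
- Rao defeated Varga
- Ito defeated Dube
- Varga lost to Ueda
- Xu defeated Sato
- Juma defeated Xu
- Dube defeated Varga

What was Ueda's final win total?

5

Ueda's results: beat Silva, Varga, Dube, Juma, Sato; lost to Xu, Ito, Rao.
That is 5 wins.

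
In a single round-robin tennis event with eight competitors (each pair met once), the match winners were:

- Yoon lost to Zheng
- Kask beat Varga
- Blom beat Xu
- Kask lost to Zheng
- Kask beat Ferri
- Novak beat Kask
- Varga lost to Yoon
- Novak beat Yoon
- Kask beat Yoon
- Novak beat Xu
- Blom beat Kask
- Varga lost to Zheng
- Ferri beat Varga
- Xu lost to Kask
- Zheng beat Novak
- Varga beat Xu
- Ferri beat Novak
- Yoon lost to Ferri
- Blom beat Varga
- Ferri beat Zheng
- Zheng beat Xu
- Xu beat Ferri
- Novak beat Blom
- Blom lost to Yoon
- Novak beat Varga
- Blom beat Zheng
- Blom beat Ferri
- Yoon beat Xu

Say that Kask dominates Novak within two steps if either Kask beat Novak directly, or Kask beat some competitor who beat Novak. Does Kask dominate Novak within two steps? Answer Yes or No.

Kask did not beat Novak directly.
Kask beat Ferri, Yoon, Varga, Xu. Of those, Ferri beat Novak.

Yes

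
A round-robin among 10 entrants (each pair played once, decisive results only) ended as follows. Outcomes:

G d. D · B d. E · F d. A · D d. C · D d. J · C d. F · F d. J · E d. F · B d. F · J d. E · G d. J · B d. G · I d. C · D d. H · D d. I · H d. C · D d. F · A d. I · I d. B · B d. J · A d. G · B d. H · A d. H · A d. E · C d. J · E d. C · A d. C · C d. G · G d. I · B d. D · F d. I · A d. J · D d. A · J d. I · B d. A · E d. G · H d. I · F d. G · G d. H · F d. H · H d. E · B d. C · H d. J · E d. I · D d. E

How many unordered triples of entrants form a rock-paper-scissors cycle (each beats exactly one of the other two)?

23

Win totals: A 6, B 8, C 3, D 7, E 4, F 5, G 4, H 4, I 2, J 2.
An entrant with w wins dominates both others in C(w,2) triples; summing gives 15 + 28 + 3 + 21 + 6 + 10 + 6 + 6 + 1 + 1 = 97 transitive triples.
Total triples C(10,3) = 120, so cyclic triples = 120 − 97 = 23.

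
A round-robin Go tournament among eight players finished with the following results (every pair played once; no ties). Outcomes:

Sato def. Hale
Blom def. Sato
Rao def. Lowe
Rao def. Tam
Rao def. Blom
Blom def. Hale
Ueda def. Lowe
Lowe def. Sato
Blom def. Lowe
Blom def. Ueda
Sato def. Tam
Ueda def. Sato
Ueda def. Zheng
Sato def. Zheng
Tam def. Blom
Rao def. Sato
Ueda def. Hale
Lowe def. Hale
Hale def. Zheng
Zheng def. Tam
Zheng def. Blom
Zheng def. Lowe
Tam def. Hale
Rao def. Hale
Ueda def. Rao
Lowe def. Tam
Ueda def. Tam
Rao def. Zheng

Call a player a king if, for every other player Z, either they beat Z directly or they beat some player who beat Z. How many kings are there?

3

Lowe cannot reach Ueda, Rao in two steps.
Ueda reaches everyone (king).
Zheng cannot reach Rao in two steps.
Rao reaches everyone (king).
Blom reaches everyone (king).
Hale cannot reach Ueda, Rao, Sato in two steps.
Sato cannot reach Ueda, Rao in two steps.
Tam cannot reach Rao in two steps.
Kings: Ueda, Rao, Blom — 3.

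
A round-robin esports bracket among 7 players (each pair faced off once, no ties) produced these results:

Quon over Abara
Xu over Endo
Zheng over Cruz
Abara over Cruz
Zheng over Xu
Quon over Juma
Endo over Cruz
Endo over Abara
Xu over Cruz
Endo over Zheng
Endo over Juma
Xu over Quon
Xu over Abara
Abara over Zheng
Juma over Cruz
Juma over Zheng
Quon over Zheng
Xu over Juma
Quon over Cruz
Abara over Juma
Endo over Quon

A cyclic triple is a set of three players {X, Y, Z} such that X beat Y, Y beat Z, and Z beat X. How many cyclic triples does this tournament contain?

Win totals: Quon 4, Xu 5, Zheng 2, Abara 3, Endo 5, Juma 2, Cruz 0.
A player with w wins dominates both others in C(w,2) triples; summing gives 6 + 10 + 1 + 3 + 10 + 1 + 0 = 31 transitive triples.
Total triples C(7,3) = 35, so cyclic triples = 35 − 31 = 4.

4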